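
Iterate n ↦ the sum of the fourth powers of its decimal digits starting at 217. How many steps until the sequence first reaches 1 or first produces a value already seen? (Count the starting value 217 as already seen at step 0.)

13

217 → 2418
2418 → 4369
4369 → 8194
8194 → 10914
10914 → 6819
6819 → 11954
11954 → 7444
7444 → 3169
3169 → 7939
7939 → 15604
15604 → 2178
2178 → 6514
6514 → 2178  — 2178 repeats.
That took 13 steps.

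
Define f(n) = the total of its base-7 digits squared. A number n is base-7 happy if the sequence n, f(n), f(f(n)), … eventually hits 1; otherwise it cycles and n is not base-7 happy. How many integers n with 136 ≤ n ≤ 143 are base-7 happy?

1

136: 136 → 38 → 34 → 52 → 10 → 10  (repeats 10)
137: 137 → 45 → 45  (repeats 45)
138: 138 → 54 → 26 → 34 → 52 → 10 → 10  (repeats 10)
139: 139 → 65 → 9 → 5 → 25 → 25  (repeats 25)
140: 140 → 40 → 50 → 2 → 4 → 16 → 8 → 2  (repeats 2)
141: 141 → 41 → 61 → 27 → 45 → 45  (repeats 45)
142: 142 → 44 → 40 → 50 → 2 → 4 → 16 → 8 → 2  (repeats 2)
143: 143 → 49 → 1  (reaches 1)
base-7 happy: 143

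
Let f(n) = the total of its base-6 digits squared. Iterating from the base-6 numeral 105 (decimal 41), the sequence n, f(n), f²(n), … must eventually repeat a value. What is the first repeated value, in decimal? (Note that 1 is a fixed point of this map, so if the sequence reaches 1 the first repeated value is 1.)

41 = (1,0,5)_6 → 1² + 0² + 5² = 1 + 0 + 25 = 26
26 = (4,2)_6 → 4² + 2² = 16 + 4 = 20
20 = (3,2)_6 → 3² + 2² = 9 + 4 = 13
13 = (2,1)_6 → 2² + 1² = 4 + 1 = 5
5 = (5)_6 → 5² = 25
25 = (4,1)_6 → 4² + 1² = 16 + 1 = 17
17 = (2,5)_6 → 2² + 5² = 4 + 25 = 29
29 = (4,5)_6 → 4² + 5² = 16 + 25 = 41  — 41 already appeared earlier.

41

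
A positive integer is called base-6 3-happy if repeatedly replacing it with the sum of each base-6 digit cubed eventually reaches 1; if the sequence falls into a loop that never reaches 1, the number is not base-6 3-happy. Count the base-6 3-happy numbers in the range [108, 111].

108: 108 → 27 → 91 → 36 → 1  — base-6 3-happy
109: 109 → 28 → 128 → 62 → 73 → 9 → 28  — not base-6 3-happy
110: 110 → 35 → 250 → 190 → 190  — not base-6 3-happy
111: 111 → 54 → 28 → 128 → 62 → 73 → 9 → 28  — not base-6 3-happy
base-6 3-happy: 108

1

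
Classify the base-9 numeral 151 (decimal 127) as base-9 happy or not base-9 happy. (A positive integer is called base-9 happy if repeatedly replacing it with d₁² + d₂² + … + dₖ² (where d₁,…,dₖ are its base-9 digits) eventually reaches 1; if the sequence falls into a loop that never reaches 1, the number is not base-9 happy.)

127 = (1,5,1)_9 → 1² + 5² + 1² = 1 + 25 + 1 = 27
27 = (3,0)_9 → 3² + 0² = 9 + 0 = 9
9 = (1,0)_9 → 1² + 0² = 1 + 0 = 1  — reached 1.

base-9 happy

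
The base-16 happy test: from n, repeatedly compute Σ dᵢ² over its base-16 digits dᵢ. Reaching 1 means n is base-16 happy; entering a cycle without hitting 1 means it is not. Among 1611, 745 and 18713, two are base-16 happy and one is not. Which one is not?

1611

1611: 1611 → 173 → 269 → 170 → 200 → 208 → 169 → 181 → 146 → 85 → 50 → 13 → 169  — repeats 169 (not base-16 happy)
745: 745 → 281 → 83 → 34 → 8 → 64 → 16 → 1  — reaches 1 (base-16 happy)
18713: 18713 → 179 → 130 → 68 → 32 → 4 → 16 → 1  — reaches 1 (base-16 happy)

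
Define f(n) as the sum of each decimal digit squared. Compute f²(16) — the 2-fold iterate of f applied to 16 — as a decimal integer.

16 → 37
37 → 58

58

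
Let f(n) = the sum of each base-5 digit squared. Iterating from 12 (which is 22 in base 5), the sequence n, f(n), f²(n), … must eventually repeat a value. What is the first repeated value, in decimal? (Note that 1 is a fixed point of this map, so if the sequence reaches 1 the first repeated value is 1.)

12 = (2,2)_5 → 2² + 2² = 4 + 4 = 8
8 = (1,3)_5 → 1² + 3² = 1 + 9 = 10
10 = (2,0)_5 → 2² + 0² = 4 + 0 = 4
4 = (4)_5 → 4² = 16
16 = (3,1)_5 → 3² + 1² = 9 + 1 = 10  — 10 already appeared earlier.

10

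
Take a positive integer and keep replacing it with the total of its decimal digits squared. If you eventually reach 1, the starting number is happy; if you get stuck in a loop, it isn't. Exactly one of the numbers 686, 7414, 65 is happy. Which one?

7414

686: 686 → 136 → 46 → 52 → 29 → 85 → 89 → 145 → 42 → 20 → 4 → 16 → 37 → 58 → 89  — repeats 89 (not happy)
7414: 7414 → 82 → 68 → 100 → 1  — reaches 1 (happy)
65: 65 → 61 → 37 → 58 → 89 → 145 → 42 → 20 → 4 → 16 → 37  — repeats 37 (not happy)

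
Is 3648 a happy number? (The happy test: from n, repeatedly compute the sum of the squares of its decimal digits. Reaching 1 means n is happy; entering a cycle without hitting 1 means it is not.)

not happy

3648 → 3² + 6² + 4² + 8² = 125
125 → 1² + 2² + 5² = 30
30 → 3² + 0² = 9
9 → 9² = 81
81 → 8² + 1² = 65
65 → 6² + 5² = 61
61 → 6² + 1² = 37
37 → 3² + 7² = 58
58 → 5² + 8² = 89
89 → 8² + 9² = 145
145 → 1² + 4² + 5² = 42
42 → 4² + 2² = 20
20 → 2² + 0² = 4
4 → 4² = 16
16 → 1² + 6² = 37  — 37 already seen; the sequence cycles without reaching 1.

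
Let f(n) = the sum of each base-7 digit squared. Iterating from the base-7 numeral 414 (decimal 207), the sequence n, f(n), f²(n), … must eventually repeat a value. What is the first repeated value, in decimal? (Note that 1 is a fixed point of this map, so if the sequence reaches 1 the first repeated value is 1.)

45

207 = (4,1,4)_7 → 4² + 1² + 4² = 33
33 = (4,5)_7 → 4² + 5² = 41
41 = (5,6)_7 → 5² + 6² = 61
61 = (1,1,5)_7 → 1² + 1² + 5² = 27
27 = (3,6)_7 → 3² + 6² = 45
45 = (6,3)_7 → 6² + 3² = 45  — 45 already appeared earlier.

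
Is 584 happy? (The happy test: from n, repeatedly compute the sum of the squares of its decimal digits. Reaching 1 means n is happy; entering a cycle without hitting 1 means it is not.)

not happy

584 → 105
105 → 26
26 → 40
40 → 16
16 → 37
37 → 58
58 → 89
89 → 145
145 → 42
42 → 20
20 → 4
4 → 16  — 16 already seen; the sequence cycles without reaching 1.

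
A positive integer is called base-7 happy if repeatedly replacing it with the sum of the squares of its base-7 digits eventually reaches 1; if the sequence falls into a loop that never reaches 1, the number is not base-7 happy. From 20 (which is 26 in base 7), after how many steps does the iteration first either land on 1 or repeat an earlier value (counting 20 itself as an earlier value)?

7

20 = (2,6)_7 → 2² + 6² = 4 + 36 = 40
40 = (5,5)_7 → 5² + 5² = 25 + 25 = 50
50 = (1,0,1)_7 → 1² + 0² + 1² = 1 + 0 + 1 = 2
2 = (2)_7 → 2² = 4
4 = (4)_7 → 4² = 16
16 = (2,2)_7 → 2² + 2² = 4 + 4 = 8
8 = (1,1)_7 → 1² + 1² = 1 + 1 = 2  — 2 repeats.
That took 7 steps.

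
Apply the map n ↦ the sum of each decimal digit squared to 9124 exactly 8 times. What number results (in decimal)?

9124 → 9² + 1² + 2² + 4² = 102
102 → 1² + 0² + 2² = 5
5 → 5² = 25
25 → 2² + 5² = 29
29 → 2² + 9² = 85
85 → 8² + 5² = 89
89 → 8² + 9² = 145
145 → 1² + 4² + 5² = 42

42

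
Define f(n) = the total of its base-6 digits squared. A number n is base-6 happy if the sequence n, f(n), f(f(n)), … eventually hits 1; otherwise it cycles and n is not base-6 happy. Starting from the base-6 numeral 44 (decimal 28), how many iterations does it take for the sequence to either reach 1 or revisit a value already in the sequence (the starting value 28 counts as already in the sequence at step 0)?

28 = (4,4)_6 → 4² + 4² = 32
32 = (5,2)_6 → 5² + 2² = 29
29 = (4,5)_6 → 4² + 5² = 41
41 = (1,0,5)_6 → 1² + 0² + 5² = 26
26 = (4,2)_6 → 4² + 2² = 20
20 = (3,2)_6 → 3² + 2² = 13
13 = (2,1)_6 → 2² + 1² = 5
5 = (5)_6 → 5² = 25
25 = (4,1)_6 → 4² + 1² = 17
17 = (2,5)_6 → 2² + 5² = 29  — 29 repeats.
That took 10 steps.

10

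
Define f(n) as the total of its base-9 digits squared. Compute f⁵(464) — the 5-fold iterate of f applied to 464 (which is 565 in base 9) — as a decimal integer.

464 = (5,6,5)_9 → 5² + 6² + 5² = 25 + 36 + 25 = 86
86 = (1,0,5)_9 → 1² + 0² + 5² = 1 + 0 + 25 = 26
26 = (2,8)_9 → 2² + 8² = 4 + 64 = 68
68 = (7,5)_9 → 7² + 5² = 49 + 25 = 74
74 = (8,2)_9 → 8² + 2² = 64 + 4 = 68

68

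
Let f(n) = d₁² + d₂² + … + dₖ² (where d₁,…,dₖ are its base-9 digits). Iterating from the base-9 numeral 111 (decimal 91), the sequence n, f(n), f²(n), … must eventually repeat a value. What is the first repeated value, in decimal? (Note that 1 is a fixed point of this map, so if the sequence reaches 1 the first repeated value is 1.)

1

91 = (1,1,1)_9 → 1² + 1² + 1² = 1 + 1 + 1 = 3
3 = (3)_9 → 3² = 9
9 = (1,0)_9 → 1² + 0² = 1 + 0 = 1  — reached the fixed point 1.
1 → 1, so 1 is the first repeated value.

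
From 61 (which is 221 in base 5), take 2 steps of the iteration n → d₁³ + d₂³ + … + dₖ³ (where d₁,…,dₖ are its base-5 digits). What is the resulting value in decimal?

35

61 = (2,2,1)_5 → 2³ + 2³ + 1³ = 8 + 8 + 1 = 17
17 = (3,2)_5 → 3³ + 2³ = 27 + 8 = 35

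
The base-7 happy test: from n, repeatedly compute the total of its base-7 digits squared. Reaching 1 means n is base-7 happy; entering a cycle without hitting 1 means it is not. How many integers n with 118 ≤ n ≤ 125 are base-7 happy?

1

118: 118 → 44 → 40 → 50 → 2 → 4 → 16 → 8 → 2  (repeats 2)
119: 119 → 13 → 37 → 29 → 17 → 13  (repeats 13)
120: 120 → 14 → 4 → 16 → 8 → 2 → 4  (repeats 4)
121: 121 → 17 → 13 → 37 → 29 → 17  (repeats 17)
122: 122 → 22 → 10 → 10  (repeats 10)
123: 123 → 29 → 17 → 13 → 37 → 29  (repeats 29)
124: 124 → 38 → 34 → 52 → 10 → 10  (repeats 10)
125: 125 → 49 → 1  (reaches 1)
base-7 happy: 125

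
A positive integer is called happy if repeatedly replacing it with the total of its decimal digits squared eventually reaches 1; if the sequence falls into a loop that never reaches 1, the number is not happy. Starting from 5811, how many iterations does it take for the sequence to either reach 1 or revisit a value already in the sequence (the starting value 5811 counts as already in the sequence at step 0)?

5

5811 → 5² + 8² + 1² + 1² = 25 + 64 + 1 + 1 = 91
91 → 9² + 1² = 81 + 1 = 82
82 → 8² + 2² = 64 + 4 = 68
68 → 6² + 8² = 36 + 64 = 100
100 → 1² + 0² + 0² = 1 + 0 + 0 = 1  — reached 1.
That took 5 steps.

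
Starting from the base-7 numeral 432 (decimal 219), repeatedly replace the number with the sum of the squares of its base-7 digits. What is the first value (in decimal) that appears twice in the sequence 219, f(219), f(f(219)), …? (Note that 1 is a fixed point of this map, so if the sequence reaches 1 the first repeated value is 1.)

219 = (4,3,2)_7 → 4² + 3² + 2² = 16 + 9 + 4 = 29
29 = (4,1)_7 → 4² + 1² = 16 + 1 = 17
17 = (2,3)_7 → 2² + 3² = 4 + 9 = 13
13 = (1,6)_7 → 1² + 6² = 1 + 36 = 37
37 = (5,2)_7 → 5² + 2² = 25 + 4 = 29  — 29 already appeared earlier.

29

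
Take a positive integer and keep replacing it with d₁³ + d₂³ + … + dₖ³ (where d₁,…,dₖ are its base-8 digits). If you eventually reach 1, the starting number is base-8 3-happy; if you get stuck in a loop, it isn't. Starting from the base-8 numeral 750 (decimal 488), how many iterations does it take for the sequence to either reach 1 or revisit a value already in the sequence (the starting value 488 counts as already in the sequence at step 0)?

488 = (7,5,0)_8 → 7³ + 5³ + 0³ = 468
468 = (7,2,4)_8 → 7³ + 2³ + 4³ = 415
415 = (6,3,7)_8 → 6³ + 3³ + 7³ = 586
586 = (1,1,1,2)_8 → 1³ + 1³ + 1³ + 2³ = 11
11 = (1,3)_8 → 1³ + 3³ = 28
28 = (3,4)_8 → 3³ + 4³ = 91
91 = (1,3,3)_8 → 1³ + 3³ + 3³ = 55
55 = (6,7)_8 → 6³ + 7³ = 559
559 = (1,0,5,7)_8 → 1³ + 0³ + 5³ + 7³ = 469
469 = (7,2,5)_8 → 7³ + 2³ + 5³ = 476
476 = (7,3,4)_8 → 7³ + 3³ + 4³ = 434
434 = (6,6,2)_8 → 6³ + 6³ + 2³ = 440
440 = (6,7,0)_8 → 6³ + 7³ + 0³ = 559  — 559 repeats.
That took 13 steps.

13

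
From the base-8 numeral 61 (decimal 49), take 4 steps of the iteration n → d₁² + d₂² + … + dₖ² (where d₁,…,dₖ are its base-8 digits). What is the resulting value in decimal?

13

49 = (6,1)_8 → 6² + 1² = 36 + 1 = 37
37 = (4,5)_8 → 4² + 5² = 16 + 25 = 41
41 = (5,1)_8 → 5² + 1² = 25 + 1 = 26
26 = (3,2)_8 → 3² + 2² = 9 + 4 = 13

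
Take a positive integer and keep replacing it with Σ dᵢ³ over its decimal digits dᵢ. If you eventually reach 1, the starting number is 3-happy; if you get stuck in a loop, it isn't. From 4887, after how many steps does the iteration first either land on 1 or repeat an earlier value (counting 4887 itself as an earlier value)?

4887 → 4³ + 8³ + 8³ + 7³ = 64 + 512 + 512 + 343 = 1431
1431 → 1³ + 4³ + 3³ + 1³ = 1 + 64 + 27 + 1 = 93
93 → 9³ + 3³ = 729 + 27 = 756
756 → 7³ + 5³ + 6³ = 343 + 125 + 216 = 684
684 → 6³ + 8³ + 4³ = 216 + 512 + 64 = 792
792 → 7³ + 9³ + 2³ = 343 + 729 + 8 = 1080
1080 → 1³ + 0³ + 8³ + 0³ = 1 + 0 + 512 + 0 = 513
513 → 5³ + 1³ + 3³ = 125 + 1 + 27 = 153
153 → 1³ + 5³ + 3³ = 1 + 125 + 27 = 153  — 153 repeats.
That took 9 steps.

9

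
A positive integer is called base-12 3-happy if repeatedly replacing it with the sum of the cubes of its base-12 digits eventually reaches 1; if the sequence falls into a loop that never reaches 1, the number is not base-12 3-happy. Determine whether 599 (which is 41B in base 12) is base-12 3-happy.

599 = (4,1,11)_12 → 4³ + 1³ + 11³ = 1396
1396 = (9,8,4)_12 → 9³ + 8³ + 4³ = 1305
1305 = (9,0,9)_12 → 9³ + 0³ + 9³ = 1458
1458 = (10,1,6)_12 → 10³ + 1³ + 6³ = 1217
1217 = (8,5,5)_12 → 8³ + 5³ + 5³ = 762
762 = (5,3,6)_12 → 5³ + 3³ + 6³ = 368
368 = (2,6,8)_12 → 2³ + 6³ + 8³ = 736
736 = (5,1,4)_12 → 5³ + 1³ + 4³ = 190
190 = (1,3,10)_12 → 1³ + 3³ + 10³ = 1028
1028 = (7,1,8)_12 → 7³ + 1³ + 8³ = 856
856 = (5,11,4)_12 → 5³ + 11³ + 4³ = 1520
1520 = (10,6,8)_12 → 10³ + 6³ + 8³ = 1728
1728 = (1,0,0,0)_12 → 1³ + 0³ + 0³ + 0³ = 1  — reached 1.

base-12 3-happy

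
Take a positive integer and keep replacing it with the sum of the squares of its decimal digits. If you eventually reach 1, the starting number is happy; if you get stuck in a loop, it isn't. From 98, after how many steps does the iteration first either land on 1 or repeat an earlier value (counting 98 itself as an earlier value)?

9

98 → 9² + 8² = 81 + 64 = 145
145 → 1² + 4² + 5² = 1 + 16 + 25 = 42
42 → 4² + 2² = 16 + 4 = 20
20 → 2² + 0² = 4 + 0 = 4
4 → 4² = 16
16 → 1² + 6² = 1 + 36 = 37
37 → 3² + 7² = 9 + 49 = 58
58 → 5² + 8² = 25 + 64 = 89
89 → 8² + 9² = 64 + 81 = 145  — 145 repeats.
That took 9 steps.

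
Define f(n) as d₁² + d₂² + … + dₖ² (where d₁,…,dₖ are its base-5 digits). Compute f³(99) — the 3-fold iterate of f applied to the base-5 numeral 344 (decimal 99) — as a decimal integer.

5

99 = (3,4,4)_5 → 3² + 4² + 4² = 9 + 16 + 16 = 41
41 = (1,3,1)_5 → 1² + 3² + 1² = 1 + 9 + 1 = 11
11 = (2,1)_5 → 2² + 1² = 4 + 1 = 5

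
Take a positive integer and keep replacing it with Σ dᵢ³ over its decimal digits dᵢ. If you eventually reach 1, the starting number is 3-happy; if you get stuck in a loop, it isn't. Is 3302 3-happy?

3302 → 62
62 → 224
224 → 80
80 → 512
512 → 134
134 → 92
92 → 737
737 → 713
713 → 371
371 → 371  — 371 already seen; the sequence cycles without reaching 1.

not 3-happy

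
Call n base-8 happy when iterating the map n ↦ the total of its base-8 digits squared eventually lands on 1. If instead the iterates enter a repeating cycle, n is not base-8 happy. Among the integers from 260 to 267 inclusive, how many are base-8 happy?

260: 260 → 32 → 16 → 4 → 16  (repeats 16)
261: 261 → 41 → 26 → 13 → 26  (repeats 26)
262: 262 → 52 → 52  (repeats 52)
263: 263 → 65 → 2 → 4 → 16 → 4  (repeats 4)
264: 264 → 17 → 5 → 25 → 10 → 5  (repeats 5)
265: 265 → 18 → 8 → 1  (reaches 1)
266: 266 → 21 → 29 → 34 → 20 → 20  (repeats 20)
267: 267 → 26 → 13 → 26  (repeats 26)
base-8 happy: 265

1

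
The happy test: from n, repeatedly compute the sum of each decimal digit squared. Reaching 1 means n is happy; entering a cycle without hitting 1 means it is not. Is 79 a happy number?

happy

79 → 7² + 9² = 130
130 → 1² + 3² + 0² = 10
10 → 1² + 0² = 1  — reached 1.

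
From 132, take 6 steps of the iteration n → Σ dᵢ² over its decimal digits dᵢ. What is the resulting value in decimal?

132 → 14
14 → 17
17 → 50
50 → 25
25 → 29
29 → 85

85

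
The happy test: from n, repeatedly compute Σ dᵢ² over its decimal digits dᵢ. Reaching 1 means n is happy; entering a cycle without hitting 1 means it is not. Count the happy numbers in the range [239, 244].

239: 239 → 94 → 97 → 130 → 10 → 1  — happy
240: 240 → 20 → 4 → 16 → 37 → 58 → 89 → 145 → 42 → 20  — not happy
241: 241 → 21 → 5 → 25 → 29 → 85 → 89 → 145 → 42 → 20 → 4 → 16 → 37 → 58 → 89  — not happy
242: 242 → 24 → 20 → 4 → 16 → 37 → 58 → 89 → 145 → 42 → 20  — not happy
243: 243 → 29 → 85 → 89 → 145 → 42 → 20 → 4 → 16 → 37 → 58 → 89  — not happy
244: 244 → 36 → 45 → 41 → 17 → 50 → 25 → 29 → 85 → 89 → 145 → 42 → 20 → 4 → 16 → 37 → 58 → 89  — not happy
happy: 239

1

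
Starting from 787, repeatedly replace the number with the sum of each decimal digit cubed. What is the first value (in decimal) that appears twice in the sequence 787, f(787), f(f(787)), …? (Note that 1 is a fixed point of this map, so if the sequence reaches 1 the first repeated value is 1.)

787 → 1198
1198 → 1243
1243 → 100
100 → 1  — reached the fixed point 1.
1 → 1, so 1 is the first repeated value.

1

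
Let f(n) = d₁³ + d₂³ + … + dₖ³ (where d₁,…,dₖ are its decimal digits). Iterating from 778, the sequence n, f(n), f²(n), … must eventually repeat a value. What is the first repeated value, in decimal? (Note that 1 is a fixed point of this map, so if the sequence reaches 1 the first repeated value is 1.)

1

778 → 1198
1198 → 1243
1243 → 100
100 → 1  — reached the fixed point 1.
1 → 1, so 1 is the first repeated value.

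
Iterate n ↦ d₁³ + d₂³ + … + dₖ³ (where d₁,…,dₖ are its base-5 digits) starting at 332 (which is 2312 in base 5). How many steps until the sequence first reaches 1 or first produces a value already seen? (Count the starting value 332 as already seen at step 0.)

7

332 = (2,3,1,2)_5 → 2³ + 3³ + 1³ + 2³ = 8 + 27 + 1 + 8 = 44
44 = (1,3,4)_5 → 1³ + 3³ + 4³ = 1 + 27 + 64 = 92
92 = (3,3,2)_5 → 3³ + 3³ + 2³ = 27 + 27 + 8 = 62
62 = (2,2,2)_5 → 2³ + 2³ + 2³ = 8 + 8 + 8 = 24
24 = (4,4)_5 → 4³ + 4³ = 64 + 64 = 128
128 = (1,0,0,3)_5 → 1³ + 0³ + 0³ + 3³ = 1 + 0 + 0 + 27 = 28
28 = (1,0,3)_5 → 1³ + 0³ + 3³ = 1 + 0 + 27 = 28  — 28 repeats.
That took 7 steps.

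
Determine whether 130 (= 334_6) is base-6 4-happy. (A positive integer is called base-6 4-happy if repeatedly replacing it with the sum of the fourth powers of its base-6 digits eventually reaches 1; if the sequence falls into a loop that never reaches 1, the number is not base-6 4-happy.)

not base-6 4-happy

130 = (3,3,4)_6 → 3⁴ + 3⁴ + 4⁴ = 81 + 81 + 256 = 418
418 = (1,5,3,4)_6 → 1⁴ + 5⁴ + 3⁴ + 4⁴ = 1 + 625 + 81 + 256 = 963
963 = (4,2,4,3)_6 → 4⁴ + 2⁴ + 4⁴ + 3⁴ = 256 + 16 + 256 + 81 = 609
609 = (2,4,5,3)_6 → 2⁴ + 4⁴ + 5⁴ + 3⁴ = 16 + 256 + 625 + 81 = 978
978 = (4,3,1,0)_6 → 4⁴ + 3⁴ + 1⁴ + 0⁴ = 256 + 81 + 1 + 0 = 338
338 = (1,3,2,2)_6 → 1⁴ + 3⁴ + 2⁴ + 2⁴ = 1 + 81 + 16 + 16 = 114
114 = (3,1,0)_6 → 3⁴ + 1⁴ + 0⁴ = 81 + 1 + 0 = 82
82 = (2,1,4)_6 → 2⁴ + 1⁴ + 4⁴ = 16 + 1 + 256 = 273
273 = (1,1,3,3)_6 → 1⁴ + 1⁴ + 3⁴ + 3⁴ = 1 + 1 + 81 + 81 = 164
164 = (4,3,2)_6 → 4⁴ + 3⁴ + 2⁴ = 256 + 81 + 16 = 353
353 = (1,3,4,5)_6 → 1⁴ + 3⁴ + 4⁴ + 5⁴ = 1 + 81 + 256 + 625 = 963  — 963 already seen; the sequence cycles without reaching 1.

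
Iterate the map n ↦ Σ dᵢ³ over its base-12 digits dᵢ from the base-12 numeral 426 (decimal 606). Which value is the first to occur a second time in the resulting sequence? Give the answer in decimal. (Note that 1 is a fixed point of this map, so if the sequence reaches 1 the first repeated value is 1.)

288

606 = (4,2,6)_12 → 4³ + 2³ + 6³ = 288
288 = (2,0,0)_12 → 2³ + 0³ + 0³ = 8
8 = (8)_12 → 8³ = 512
512 = (3,6,8)_12 → 3³ + 6³ + 8³ = 755
755 = (5,2,11)_12 → 5³ + 2³ + 11³ = 1464
1464 = (10,2,0)_12 → 10³ + 2³ + 0³ = 1008
1008 = (7,0,0)_12 → 7³ + 0³ + 0³ = 343
343 = (2,4,7)_12 → 2³ + 4³ + 7³ = 415
415 = (2,10,7)_12 → 2³ + 10³ + 7³ = 1351
1351 = (9,4,7)_12 → 9³ + 4³ + 7³ = 1136
1136 = (7,10,8)_12 → 7³ + 10³ + 8³ = 1855
1855 = (1,0,10,7)_12 → 1³ + 0³ + 10³ + 7³ = 1344
1344 = (9,4,0)_12 → 9³ + 4³ + 0³ = 793
793 = (5,6,1)_12 → 5³ + 6³ + 1³ = 342
342 = (2,4,6)_12 → 2³ + 4³ + 6³ = 288  — 288 already appeared earlier.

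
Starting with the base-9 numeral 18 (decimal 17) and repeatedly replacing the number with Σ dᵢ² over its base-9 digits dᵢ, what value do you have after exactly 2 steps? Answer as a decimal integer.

17 = (1,8)_9 → 1² + 8² = 1 + 64 = 65
65 = (7,2)_9 → 7² + 2² = 49 + 4 = 53

53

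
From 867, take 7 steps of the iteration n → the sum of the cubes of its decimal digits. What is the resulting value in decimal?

432

867 → 8³ + 6³ + 7³ = 1071
1071 → 1³ + 0³ + 7³ + 1³ = 345
345 → 3³ + 4³ + 5³ = 216
216 → 2³ + 1³ + 6³ = 225
225 → 2³ + 2³ + 5³ = 141
141 → 1³ + 4³ + 1³ = 66
66 → 6³ + 6³ = 432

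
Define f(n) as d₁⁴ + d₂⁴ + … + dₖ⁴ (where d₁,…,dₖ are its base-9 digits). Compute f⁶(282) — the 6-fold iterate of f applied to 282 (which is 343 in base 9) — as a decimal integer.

282 = (3,4,3)_9 → 3⁴ + 4⁴ + 3⁴ = 418
418 = (5,1,4)_9 → 5⁴ + 1⁴ + 4⁴ = 882
882 = (1,1,8,0)_9 → 1⁴ + 1⁴ + 8⁴ + 0⁴ = 4098
4098 = (5,5,5,3)_9 → 5⁴ + 5⁴ + 5⁴ + 3⁴ = 1956
1956 = (2,6,1,3)_9 → 2⁴ + 6⁴ + 1⁴ + 3⁴ = 1394
1394 = (1,8,1,8)_9 → 1⁴ + 8⁴ + 1⁴ + 8⁴ = 8194

8194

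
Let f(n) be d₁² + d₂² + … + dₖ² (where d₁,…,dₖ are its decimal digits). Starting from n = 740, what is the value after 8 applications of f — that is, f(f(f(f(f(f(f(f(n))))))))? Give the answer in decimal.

740 → 7² + 4² + 0² = 49 + 16 + 0 = 65
65 → 6² + 5² = 36 + 25 = 61
61 → 6² + 1² = 36 + 1 = 37
37 → 3² + 7² = 9 + 49 = 58
58 → 5² + 8² = 25 + 64 = 89
89 → 8² + 9² = 64 + 81 = 145
145 → 1² + 4² + 5² = 1 + 16 + 25 = 42
42 → 4² + 2² = 16 + 4 = 20

20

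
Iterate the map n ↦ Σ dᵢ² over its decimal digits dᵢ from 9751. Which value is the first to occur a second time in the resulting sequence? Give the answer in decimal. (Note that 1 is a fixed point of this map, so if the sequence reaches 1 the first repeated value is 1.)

9751 → 9² + 7² + 5² + 1² = 81 + 49 + 25 + 1 = 156
156 → 1² + 5² + 6² = 1 + 25 + 36 = 62
62 → 6² + 2² = 36 + 4 = 40
40 → 4² + 0² = 16 + 0 = 16
16 → 1² + 6² = 1 + 36 = 37
37 → 3² + 7² = 9 + 49 = 58
58 → 5² + 8² = 25 + 64 = 89
89 → 8² + 9² = 64 + 81 = 145
145 → 1² + 4² + 5² = 1 + 16 + 25 = 42
42 → 4² + 2² = 16 + 4 = 20
20 → 2² + 0² = 4 + 0 = 4
4 → 4² = 16  — 16 already appeared earlier.

16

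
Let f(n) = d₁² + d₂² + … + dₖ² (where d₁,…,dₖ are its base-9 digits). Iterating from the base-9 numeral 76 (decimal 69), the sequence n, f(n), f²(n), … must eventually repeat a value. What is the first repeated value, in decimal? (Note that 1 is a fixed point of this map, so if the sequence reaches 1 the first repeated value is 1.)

69 = (7,6)_9 → 7² + 6² = 85
85 = (1,0,4)_9 → 1² + 0² + 4² = 17
17 = (1,8)_9 → 1² + 8² = 65
65 = (7,2)_9 → 7² + 2² = 53
53 = (5,8)_9 → 5² + 8² = 89
89 = (1,0,8)_9 → 1² + 0² + 8² = 65  — 65 already appeared earlier.

65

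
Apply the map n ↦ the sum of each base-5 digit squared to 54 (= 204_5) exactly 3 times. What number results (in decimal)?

54 = (2,0,4)_5 → 2² + 0² + 4² = 20
20 = (4,0)_5 → 4² + 0² = 16
16 = (3,1)_5 → 3² + 1² = 10

10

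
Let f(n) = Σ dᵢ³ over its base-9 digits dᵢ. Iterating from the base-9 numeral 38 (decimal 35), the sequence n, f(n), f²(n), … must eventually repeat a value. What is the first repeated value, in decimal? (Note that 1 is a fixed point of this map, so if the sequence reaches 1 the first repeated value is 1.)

35 = (3,8)_9 → 3³ + 8³ = 27 + 512 = 539
539 = (6,5,8)_9 → 6³ + 5³ + 8³ = 216 + 125 + 512 = 853
853 = (1,1,4,7)_9 → 1³ + 1³ + 4³ + 7³ = 1 + 1 + 64 + 343 = 409
409 = (5,0,4)_9 → 5³ + 0³ + 4³ = 125 + 0 + 64 = 189
189 = (2,3,0)_9 → 2³ + 3³ + 0³ = 8 + 27 + 0 = 35  — 35 already appeared earlier.

35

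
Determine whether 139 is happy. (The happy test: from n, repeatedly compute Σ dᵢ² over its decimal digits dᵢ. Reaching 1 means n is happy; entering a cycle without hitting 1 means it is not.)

139 → 1² + 3² + 9² = 91
91 → 9² + 1² = 82
82 → 8² + 2² = 68
68 → 6² + 8² = 100
100 → 1² + 0² + 0² = 1  — reached 1.

happy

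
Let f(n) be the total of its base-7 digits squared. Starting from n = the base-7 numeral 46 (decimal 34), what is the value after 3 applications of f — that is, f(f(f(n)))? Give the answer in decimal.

10

34 = (4,6)_7 → 4² + 6² = 16 + 36 = 52
52 = (1,0,3)_7 → 1² + 0² + 3² = 1 + 0 + 9 = 10
10 = (1,3)_7 → 1² + 3² = 1 + 9 = 10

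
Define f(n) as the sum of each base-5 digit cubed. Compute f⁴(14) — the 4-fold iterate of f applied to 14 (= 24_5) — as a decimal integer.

28

14 = (2,4)_5 → 2³ + 4³ = 8 + 64 = 72
72 = (2,4,2)_5 → 2³ + 4³ + 2³ = 8 + 64 + 8 = 80
80 = (3,1,0)_5 → 3³ + 1³ + 0³ = 27 + 1 + 0 = 28
28 = (1,0,3)_5 → 1³ + 0³ + 3³ = 1 + 0 + 27 = 28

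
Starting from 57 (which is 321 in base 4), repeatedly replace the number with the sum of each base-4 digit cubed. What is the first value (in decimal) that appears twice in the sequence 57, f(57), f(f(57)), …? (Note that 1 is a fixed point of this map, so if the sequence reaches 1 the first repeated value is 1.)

9

57 = (3,2,1)_4 → 3³ + 2³ + 1³ = 36
36 = (2,1,0)_4 → 2³ + 1³ + 0³ = 9
9 = (2,1)_4 → 2³ + 1³ = 9  — 9 already appeared earlier.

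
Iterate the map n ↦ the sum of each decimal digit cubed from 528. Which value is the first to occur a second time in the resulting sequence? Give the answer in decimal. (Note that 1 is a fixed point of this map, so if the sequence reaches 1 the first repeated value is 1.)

528 → 5³ + 2³ + 8³ = 645
645 → 6³ + 4³ + 5³ = 405
405 → 4³ + 0³ + 5³ = 189
189 → 1³ + 8³ + 9³ = 1242
1242 → 1³ + 2³ + 4³ + 2³ = 81
81 → 8³ + 1³ = 513
513 → 5³ + 1³ + 3³ = 153
153 → 1³ + 5³ + 3³ = 153  — 153 already appeared earlier.

153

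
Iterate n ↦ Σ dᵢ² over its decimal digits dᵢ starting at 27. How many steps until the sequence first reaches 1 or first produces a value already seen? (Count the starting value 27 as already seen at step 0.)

14

27 → 2² + 7² = 4 + 49 = 53
53 → 5² + 3² = 25 + 9 = 34
34 → 3² + 4² = 9 + 16 = 25
25 → 2² + 5² = 4 + 25 = 29
29 → 2² + 9² = 4 + 81 = 85
85 → 8² + 5² = 64 + 25 = 89
89 → 8² + 9² = 64 + 81 = 145
145 → 1² + 4² + 5² = 1 + 16 + 25 = 42
42 → 4² + 2² = 16 + 4 = 20
20 → 2² + 0² = 4 + 0 = 4
4 → 4² = 16
16 → 1² + 6² = 1 + 36 = 37
37 → 3² + 7² = 9 + 49 = 58
58 → 5² + 8² = 25 + 64 = 89  — 89 repeats.
That took 14 steps.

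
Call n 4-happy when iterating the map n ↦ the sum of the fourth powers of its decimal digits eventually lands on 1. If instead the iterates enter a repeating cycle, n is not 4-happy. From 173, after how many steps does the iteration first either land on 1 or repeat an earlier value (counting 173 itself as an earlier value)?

173 → 1⁴ + 7⁴ + 3⁴ = 1 + 2401 + 81 = 2483
2483 → 2⁴ + 4⁴ + 8⁴ + 3⁴ = 16 + 256 + 4096 + 81 = 4449
4449 → 4⁴ + 4⁴ + 4⁴ + 9⁴ = 256 + 256 + 256 + 6561 = 7329
7329 → 7⁴ + 3⁴ + 2⁴ + 9⁴ = 2401 + 81 + 16 + 6561 = 9059
9059 → 9⁴ + 0⁴ + 5⁴ + 9⁴ = 6561 + 0 + 625 + 6561 = 13747
13747 → 1⁴ + 3⁴ + 7⁴ + 4⁴ + 7⁴ = 1 + 81 + 2401 + 256 + 2401 = 5140
5140 → 5⁴ + 1⁴ + 4⁴ + 0⁴ = 625 + 1 + 256 + 0 = 882
882 → 8⁴ + 8⁴ + 2⁴ = 4096 + 4096 + 16 = 8208
8208 → 8⁴ + 2⁴ + 0⁴ + 8⁴ = 4096 + 16 + 0 + 4096 = 8208  — 8208 repeats.
That took 9 steps.

9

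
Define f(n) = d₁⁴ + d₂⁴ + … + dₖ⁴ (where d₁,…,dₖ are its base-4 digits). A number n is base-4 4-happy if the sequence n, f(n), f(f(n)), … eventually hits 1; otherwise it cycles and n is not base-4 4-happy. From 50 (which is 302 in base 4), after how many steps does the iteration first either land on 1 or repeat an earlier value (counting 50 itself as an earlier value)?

50 = (3,0,2)_4 → 3⁴ + 0⁴ + 2⁴ = 81 + 0 + 16 = 97
97 = (1,2,0,1)_4 → 1⁴ + 2⁴ + 0⁴ + 1⁴ = 1 + 16 + 0 + 1 = 18
18 = (1,0,2)_4 → 1⁴ + 0⁴ + 2⁴ = 1 + 0 + 16 = 17
17 = (1,0,1)_4 → 1⁴ + 0⁴ + 1⁴ = 1 + 0 + 1 = 2
2 = (2)_4 → 2⁴ = 16
16 = (1,0,0)_4 → 1⁴ + 0⁴ + 0⁴ = 1 + 0 + 0 = 1  — reached 1.
That took 6 steps.

6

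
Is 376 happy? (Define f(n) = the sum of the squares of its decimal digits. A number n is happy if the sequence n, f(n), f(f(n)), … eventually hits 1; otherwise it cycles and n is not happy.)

376 → 3² + 7² + 6² = 9 + 49 + 36 = 94
94 → 9² + 4² = 81 + 16 = 97
97 → 9² + 7² = 81 + 49 = 130
130 → 1² + 3² + 0² = 1 + 9 + 0 = 10
10 → 1² + 0² = 1 + 0 = 1  — reached 1.

happy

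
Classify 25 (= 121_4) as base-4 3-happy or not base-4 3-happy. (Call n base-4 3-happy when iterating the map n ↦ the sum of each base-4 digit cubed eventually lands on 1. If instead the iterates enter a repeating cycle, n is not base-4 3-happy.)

base-4 3-happy

25 = (1,2,1)_4 → 1³ + 2³ + 1³ = 10
10 = (2,2)_4 → 2³ + 2³ = 16
16 = (1,0,0)_4 → 1³ + 0³ + 0³ = 1  — reached 1.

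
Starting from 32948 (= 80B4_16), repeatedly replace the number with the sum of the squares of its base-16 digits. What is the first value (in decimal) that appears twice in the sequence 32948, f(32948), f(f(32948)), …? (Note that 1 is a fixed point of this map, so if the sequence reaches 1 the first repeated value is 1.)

32948 = (8,0,11,4)_16 → 8² + 0² + 11² + 4² = 201
201 = (12,9)_16 → 12² + 9² = 225
225 = (14,1)_16 → 14² + 1² = 197
197 = (12,5)_16 → 12² + 5² = 169
169 = (10,9)_16 → 10² + 9² = 181
181 = (11,5)_16 → 11² + 5² = 146
146 = (9,2)_16 → 9² + 2² = 85
85 = (5,5)_16 → 5² + 5² = 50
50 = (3,2)_16 → 3² + 2² = 13
13 = (13)_16 → 13² = 169  — 169 already appeared earlier.

169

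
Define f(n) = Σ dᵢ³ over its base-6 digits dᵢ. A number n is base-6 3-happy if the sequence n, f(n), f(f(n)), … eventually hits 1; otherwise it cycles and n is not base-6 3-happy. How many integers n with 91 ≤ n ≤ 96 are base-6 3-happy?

2

91: 91 → 36 → 1  — base-6 3-happy
92: 92 → 43 → 3 → 27 → 91 → 36 → 1  — base-6 3-happy
93: 93 → 62 → 73 → 9 → 28 → 128 → 62  — not base-6 3-happy
94: 94 → 99 → 99  — not base-6 3-happy
95: 95 → 160 → 136 → 155 → 190 → 190  — not base-6 3-happy
96: 96 → 72 → 8 → 9 → 28 → 128 → 62 → 73 → 9  — not base-6 3-happy
base-6 3-happy: 91, 92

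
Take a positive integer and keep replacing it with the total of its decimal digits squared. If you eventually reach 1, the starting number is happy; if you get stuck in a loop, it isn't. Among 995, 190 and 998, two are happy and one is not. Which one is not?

995: 995 → 187 → 114 → 18 → 65 → 61 → 37 → 58 → 89 → 145 → 42 → 20 → 4 → 16 → 37  — repeats 37 (not happy)
190: 190 → 82 → 68 → 100 → 1  — reaches 1 (happy)
998: 998 → 226 → 44 → 32 → 13 → 10 → 1  — reaches 1 (happy)

995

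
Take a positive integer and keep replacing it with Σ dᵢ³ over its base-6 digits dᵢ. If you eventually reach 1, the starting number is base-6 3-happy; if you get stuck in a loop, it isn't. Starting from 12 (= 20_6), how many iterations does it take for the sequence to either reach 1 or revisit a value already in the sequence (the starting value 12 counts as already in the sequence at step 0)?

12 = (2,0)_6 → 2³ + 0³ = 8 + 0 = 8
8 = (1,2)_6 → 1³ + 2³ = 1 + 8 = 9
9 = (1,3)_6 → 1³ + 3³ = 1 + 27 = 28
28 = (4,4)_6 → 4³ + 4³ = 64 + 64 = 128
128 = (3,3,2)_6 → 3³ + 3³ + 2³ = 27 + 27 + 8 = 62
62 = (1,4,2)_6 → 1³ + 4³ + 2³ = 1 + 64 + 8 = 73
73 = (2,0,1)_6 → 2³ + 0³ + 1³ = 8 + 0 + 1 = 9  — 9 repeats.
That took 7 steps.

7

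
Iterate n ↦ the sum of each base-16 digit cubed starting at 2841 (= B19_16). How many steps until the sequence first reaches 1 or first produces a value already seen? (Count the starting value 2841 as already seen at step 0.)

7

2841 = (11,1,9)_16 → 11³ + 1³ + 9³ = 1331 + 1 + 729 = 2061
2061 = (8,0,13)_16 → 8³ + 0³ + 13³ = 512 + 0 + 2197 = 2709
2709 = (10,9,5)_16 → 10³ + 9³ + 5³ = 1000 + 729 + 125 = 1854
1854 = (7,3,14)_16 → 7³ + 3³ + 14³ = 343 + 27 + 2744 = 3114
3114 = (12,2,10)_16 → 12³ + 2³ + 10³ = 1728 + 8 + 1000 = 2736
2736 = (10,11,0)_16 → 10³ + 11³ + 0³ = 1000 + 1331 + 0 = 2331
2331 = (9,1,11)_16 → 9³ + 1³ + 11³ = 729 + 1 + 1331 = 2061  — 2061 repeats.
That took 7 steps.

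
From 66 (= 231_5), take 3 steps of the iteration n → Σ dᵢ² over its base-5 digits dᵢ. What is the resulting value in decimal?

16

66 = (2,3,1)_5 → 2² + 3² + 1² = 14
14 = (2,4)_5 → 2² + 4² = 20
20 = (4,0)_5 → 4² + 0² = 16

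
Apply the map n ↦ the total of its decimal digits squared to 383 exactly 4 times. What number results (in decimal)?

1

383 → 3² + 8² + 3² = 82
82 → 8² + 2² = 68
68 → 6² + 8² = 100
100 → 1² + 0² + 0² = 1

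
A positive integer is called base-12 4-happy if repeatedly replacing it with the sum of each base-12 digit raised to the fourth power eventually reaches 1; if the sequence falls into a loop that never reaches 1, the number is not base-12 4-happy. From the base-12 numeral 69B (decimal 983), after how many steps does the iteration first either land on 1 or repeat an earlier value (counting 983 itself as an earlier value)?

15

983 = (6,9,11)_12 → 6⁴ + 9⁴ + 11⁴ = 1296 + 6561 + 14641 = 22498
22498 = (1,1,0,2,10)_12 → 1⁴ + 1⁴ + 0⁴ + 2⁴ + 10⁴ = 1 + 1 + 0 + 16 + 10000 = 10018
10018 = (5,9,6,10)_12 → 5⁴ + 9⁴ + 6⁴ + 10⁴ = 625 + 6561 + 1296 + 10000 = 18482
18482 = (10,8,4,2)_12 → 10⁴ + 8⁴ + 4⁴ + 2⁴ = 10000 + 4096 + 256 + 16 = 14368
14368 = (8,3,9,4)_12 → 8⁴ + 3⁴ + 9⁴ + 4⁴ = 4096 + 81 + 6561 + 256 = 10994
10994 = (6,4,4,2)_12 → 6⁴ + 4⁴ + 4⁴ + 2⁴ = 1296 + 256 + 256 + 16 = 1824
1824 = (1,0,8,0)_12 → 1⁴ + 0⁴ + 8⁴ + 0⁴ = 1 + 0 + 4096 + 0 = 4097
4097 = (2,4,5,5)_12 → 2⁴ + 4⁴ + 5⁴ + 5⁴ = 16 + 256 + 625 + 625 = 1522
1522 = (10,6,10)_12 → 10⁴ + 6⁴ + 10⁴ = 10000 + 1296 + 10000 = 21296
21296 = (1,0,3,10,8)_12 → 1⁴ + 0⁴ + 3⁴ + 10⁴ + 8⁴ = 1 + 0 + 81 + 10000 + 4096 = 14178
14178 = (8,2,5,6)_12 → 8⁴ + 2⁴ + 5⁴ + 6⁴ = 4096 + 16 + 625 + 1296 = 6033
6033 = (3,5,10,9)_12 → 3⁴ + 5⁴ + 10⁴ + 9⁴ = 81 + 625 + 10000 + 6561 = 17267
17267 = (9,11,10,11)_12 → 9⁴ + 11⁴ + 10⁴ + 11⁴ = 6561 + 14641 + 10000 + 14641 = 45843
45843 = (2,2,6,4,3)_12 → 2⁴ + 2⁴ + 6⁴ + 4⁴ + 3⁴ = 16 + 16 + 1296 + 256 + 81 = 1665
1665 = (11,6,9)_12 → 11⁴ + 6⁴ + 9⁴ = 14641 + 1296 + 6561 = 22498  — 22498 repeats.
That took 15 steps.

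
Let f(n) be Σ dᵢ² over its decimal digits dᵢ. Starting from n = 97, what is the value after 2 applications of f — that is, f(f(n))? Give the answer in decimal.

97 → 9² + 7² = 81 + 49 = 130
130 → 1² + 3² + 0² = 1 + 9 + 0 = 10

10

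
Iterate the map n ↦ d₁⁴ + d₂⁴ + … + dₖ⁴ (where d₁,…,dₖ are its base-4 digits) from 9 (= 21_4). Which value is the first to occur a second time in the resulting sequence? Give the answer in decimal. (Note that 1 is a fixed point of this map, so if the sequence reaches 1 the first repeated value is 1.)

9 = (2,1)_4 → 2⁴ + 1⁴ = 17
17 = (1,0,1)_4 → 1⁴ + 0⁴ + 1⁴ = 2
2 = (2)_4 → 2⁴ = 16
16 = (1,0,0)_4 → 1⁴ + 0⁴ + 0⁴ = 1  — reached the fixed point 1.
1 → 1, so 1 is the first repeated value.

1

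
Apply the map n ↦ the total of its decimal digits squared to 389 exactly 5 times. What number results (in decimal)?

389 → 154
154 → 42
42 → 20
20 → 4
4 → 16

16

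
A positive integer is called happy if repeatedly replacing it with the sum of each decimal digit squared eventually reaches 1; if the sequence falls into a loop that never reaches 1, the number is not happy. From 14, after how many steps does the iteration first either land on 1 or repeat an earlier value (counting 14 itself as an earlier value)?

14

14 → 1² + 4² = 1 + 16 = 17
17 → 1² + 7² = 1 + 49 = 50
50 → 5² + 0² = 25 + 0 = 25
25 → 2² + 5² = 4 + 25 = 29
29 → 2² + 9² = 4 + 81 = 85
85 → 8² + 5² = 64 + 25 = 89
89 → 8² + 9² = 64 + 81 = 145
145 → 1² + 4² + 5² = 1 + 16 + 25 = 42
42 → 4² + 2² = 16 + 4 = 20
20 → 2² + 0² = 4 + 0 = 4
4 → 4² = 16
16 → 1² + 6² = 1 + 36 = 37
37 → 3² + 7² = 9 + 49 = 58
58 → 5² + 8² = 25 + 64 = 89  — 89 repeats.
That took 14 steps.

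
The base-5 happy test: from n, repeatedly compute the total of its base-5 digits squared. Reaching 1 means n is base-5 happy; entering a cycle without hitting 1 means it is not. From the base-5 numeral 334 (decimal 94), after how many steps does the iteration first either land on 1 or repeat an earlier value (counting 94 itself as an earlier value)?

94 = (3,3,4)_5 → 3² + 3² + 4² = 9 + 9 + 16 = 34
34 = (1,1,4)_5 → 1² + 1² + 4² = 1 + 1 + 16 = 18
18 = (3,3)_5 → 3² + 3² = 9 + 9 = 18  — 18 repeats.
That took 3 steps.

3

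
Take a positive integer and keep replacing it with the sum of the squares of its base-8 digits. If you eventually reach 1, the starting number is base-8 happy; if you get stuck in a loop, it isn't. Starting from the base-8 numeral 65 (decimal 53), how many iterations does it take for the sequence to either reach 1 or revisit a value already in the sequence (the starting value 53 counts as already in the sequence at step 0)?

53 = (6,5)_8 → 6² + 5² = 61
61 = (7,5)_8 → 7² + 5² = 74
74 = (1,1,2)_8 → 1² + 1² + 2² = 6
6 = (6)_8 → 6² = 36
36 = (4,4)_8 → 4² + 4² = 32
32 = (4,0)_8 → 4² + 0² = 16
16 = (2,0)_8 → 2² + 0² = 4
4 = (4)_8 → 4² = 16  — 16 repeats.
That took 8 steps.

8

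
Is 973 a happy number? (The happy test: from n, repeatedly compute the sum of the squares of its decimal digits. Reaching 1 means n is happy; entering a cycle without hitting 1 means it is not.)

973 → 9² + 7² + 3² = 139
139 → 1² + 3² + 9² = 91
91 → 9² + 1² = 82
82 → 8² + 2² = 68
68 → 6² + 8² = 100
100 → 1² + 0² + 0² = 1  — reached 1.

happy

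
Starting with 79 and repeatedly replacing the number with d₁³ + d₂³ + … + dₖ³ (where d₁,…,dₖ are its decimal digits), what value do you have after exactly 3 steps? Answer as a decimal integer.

79 → 1072
1072 → 352
352 → 160

160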